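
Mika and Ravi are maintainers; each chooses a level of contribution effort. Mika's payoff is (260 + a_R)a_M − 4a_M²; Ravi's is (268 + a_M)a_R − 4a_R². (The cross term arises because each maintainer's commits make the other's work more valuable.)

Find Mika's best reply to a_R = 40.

Expanding Mika's payoff: 260a_M + a_Ra_M − 4a_M².
∂π/∂a_M = 260 + a_R − 8a_M = 0, so a_M = 32.5 + 0.125a_R.
At a_R = 40: a_M = 32.5 + 0.125·40 = 37.5.

37.5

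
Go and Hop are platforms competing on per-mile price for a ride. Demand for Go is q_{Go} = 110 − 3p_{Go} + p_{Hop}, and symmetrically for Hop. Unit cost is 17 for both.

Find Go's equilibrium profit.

693.12

Go's profit: π = (p_{Go} − 17)(110 − 3p_{Go} + p_{Hop}).
∂π/∂p_{Go} = 161 − 6p_{Go} + p_{Hop} = 0 ⇒ p_{Go} = 161/6 + (1/6)p_{Hop}.
By symmetry p_{Hop} = p_{Go}; substituting into the reaction function, (5/6)p_{Go} = 161/6 and p_{Go} = 32.2.
q_{Go} = 110 − 3·32.2 + 32.2 = 45.6.
Profit = (32.2 − 17)·45.6 = 693.12.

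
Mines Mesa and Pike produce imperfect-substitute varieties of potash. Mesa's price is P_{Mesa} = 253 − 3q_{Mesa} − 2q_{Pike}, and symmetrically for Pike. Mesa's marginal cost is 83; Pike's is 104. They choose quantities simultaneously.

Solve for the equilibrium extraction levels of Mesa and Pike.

Mine Mesa's profit: π = q_{Mesa}(253 − 3q_{Mesa} − 2q_{Pike}) − 83q_{Mesa}.
∂π/∂q_{Mesa} = 170 − 6q_{Mesa} − 2q_{Pike} = 0 ⇒ q_{Mesa} = 85/3 − (1/3)q_{Pike}.
Similarly q_{Pike} = 149/6 − (1/3)q_{Mesa}.
Solving the two reaction functions simultaneously: (1 − (−1/3)(−1/3))q_{Mesa} = 85/3 − (1/3)·(149/6), so (8/9)q_{Mesa} = 361/18 and q_{Mesa} = 22.5625.
Then q_{Pike} = 149/6 − (1/3)·22.5625 = 17.3125.

22.5625, 17.3125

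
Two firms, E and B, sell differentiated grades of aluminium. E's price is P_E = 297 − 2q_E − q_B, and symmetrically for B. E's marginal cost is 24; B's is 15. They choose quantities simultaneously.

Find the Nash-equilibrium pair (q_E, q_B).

54, 57

Firm E's profit: π = q_E(297 − 2q_E − q_B) − 24q_E.
∂π/∂q_E = 273 − 4q_E − q_B = 0 ⇒ q_E = 68.25 − 0.25q_B.
Similarly q_B = 70.5 − 0.25q_E.
Substituting the second reaction function into the first: q_E = 68.25 − 0.25(70.5 − 0.25q_E), which gives 0.9375q_E = 50.625 ⇒ q_E = 54.
Then q_B = 70.5 − 0.25·54 = 57.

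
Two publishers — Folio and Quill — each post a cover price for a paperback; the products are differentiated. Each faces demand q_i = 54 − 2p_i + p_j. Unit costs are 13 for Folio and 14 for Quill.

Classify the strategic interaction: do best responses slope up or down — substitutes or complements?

Folio's profit: π = (p_{Folio} − 13)(54 − 2p_{Folio} + p_{Quill}).
∂π/∂p_{Folio} = 80 − 4p_{Folio} + p_{Quill} = 0 ⇒ p_{Folio} = 20 + 0.25p_{Quill}.
The best-response slope dp_{Folio}/dp_{Quill} = 0.25 > 0: the reaction function is upward-sloping, so the choices are strategic complements.

strategic complements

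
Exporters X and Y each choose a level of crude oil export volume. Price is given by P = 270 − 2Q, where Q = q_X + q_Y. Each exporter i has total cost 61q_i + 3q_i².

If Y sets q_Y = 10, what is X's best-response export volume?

Exporter X's profit: π = q_X(270 − 2(q_X + q_Y)) − 61q_X − 3q_X².
∂π/∂q_X = 209 − 10q_X − 2q_Y = 0, so q_X = 20.9 − 0.2q_Y.
At q_Y = 10: q_X = 20.9 − 0.2·10 = 18.9.

18.9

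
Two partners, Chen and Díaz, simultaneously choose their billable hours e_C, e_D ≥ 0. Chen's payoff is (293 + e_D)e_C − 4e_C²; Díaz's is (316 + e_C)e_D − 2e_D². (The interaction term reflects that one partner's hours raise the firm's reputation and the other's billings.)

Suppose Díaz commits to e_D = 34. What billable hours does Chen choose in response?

Expanding Chen's payoff: 293e_C + e_De_C − 4e_C².
∂π/∂e_C = 293 + e_D − 8e_C = 0, so e_C = 36.625 + 0.125e_D.
At e_D = 34: e_C = 36.625 + 0.125·34 = 40.875.

40.875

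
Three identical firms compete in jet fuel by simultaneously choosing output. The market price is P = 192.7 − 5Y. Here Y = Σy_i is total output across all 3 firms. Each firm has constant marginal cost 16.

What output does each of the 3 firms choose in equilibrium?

8.835

A representative firm's profit is π_i = y_i(192.7 − 5Y) − 16y_i, with Y = y_i + Σ_{j≠i} y_j.
First-order condition: 176.7 − 10y_i − 5Σ_{j≠i} y_j = 0.
Imposing symmetry (y_j = y for all j) turns Σ_{j≠i} y_j into 2y, so 176.7 = 20y and y = 8.835.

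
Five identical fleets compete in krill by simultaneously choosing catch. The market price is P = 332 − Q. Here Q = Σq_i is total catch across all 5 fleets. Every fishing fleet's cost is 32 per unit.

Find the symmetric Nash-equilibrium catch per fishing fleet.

A representative fishing fleet's profit is π_i = q_i(332 − Q) − 32q_i, with Q = q_i + Σ_{j≠i} q_j.
First-order condition: 300 − 2q_i − Σ_{j≠i} q_j = 0.
Imposing symmetry (q_j = q for all j) turns Σ_{j≠i} q_j into 4q, so 300 = 6q and q = 50.

50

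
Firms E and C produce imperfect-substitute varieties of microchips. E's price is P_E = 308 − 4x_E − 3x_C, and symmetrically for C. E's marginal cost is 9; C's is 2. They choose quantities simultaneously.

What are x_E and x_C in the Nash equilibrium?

26.8, 28.2

Firm E's profit: π = x_E(308 − 4x_E − 3x_C) − 9x_E.
∂π/∂x_E = 299 − 8x_E − 3x_C = 0 ⇒ x_E = 37.375 − 0.375x_C.
Similarly x_C = 38.25 − 0.375x_E.
Solving the two reaction functions simultaneously: (1 − (−0.375)(−0.375))x_E = 37.375 − 0.375·38.25, so (55/64)x_E = 737/32 and x_E = 26.8.
Then x_C = 38.25 − 0.375·26.8 = 28.2.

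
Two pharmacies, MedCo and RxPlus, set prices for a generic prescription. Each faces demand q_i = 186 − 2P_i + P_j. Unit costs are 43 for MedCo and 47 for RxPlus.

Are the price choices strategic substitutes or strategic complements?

strategic complements

MedCo's profit: π = (P_{MedCo} − 43)(186 − 2P_{MedCo} + P_{RxPlus}).
∂π/∂P_{MedCo} = 272 − 4P_{MedCo} + P_{RxPlus} = 0 ⇒ P_{MedCo} = 68 + 0.25P_{RxPlus}.
The best-response slope dP_{MedCo}/dP_{RxPlus} = 0.25 > 0: the reaction function is upward-sloping, so the choices are strategic complements.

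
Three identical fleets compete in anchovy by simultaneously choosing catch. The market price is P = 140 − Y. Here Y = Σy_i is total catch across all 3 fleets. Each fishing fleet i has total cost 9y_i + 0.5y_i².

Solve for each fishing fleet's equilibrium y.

26.2

A representative fishing fleet's profit is π_i = y_i(140 − Y) − 9y_i − 0.5y_i², with Y = y_i + Σ_{j≠i} y_j.
First-order condition: 131 − 3y_i − Σ_{j≠i} y_j = 0.
In a symmetric equilibrium every fishing fleet chooses the same y, so Σ_{j≠i} y_j = 2y. The condition becomes 131 − 5y = 0, giving y = 131/5 = 26.2.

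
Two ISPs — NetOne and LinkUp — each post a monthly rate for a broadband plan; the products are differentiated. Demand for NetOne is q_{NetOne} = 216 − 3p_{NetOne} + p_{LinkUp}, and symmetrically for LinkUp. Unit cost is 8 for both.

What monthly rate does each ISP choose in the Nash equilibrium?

NetOne's profit: π = (p_{NetOne} − 8)(216 − 3p_{NetOne} + p_{LinkUp}).
∂π/∂p_{NetOne} = 240 − 6p_{NetOne} + p_{LinkUp} = 0 ⇒ p_{NetOne} = 40 + (1/6)p_{LinkUp}.
Setting p_{NetOne} = p_{LinkUp} in the reaction function: p_{NetOne} = 40 + (1/6)p_{NetOne}, so p_{NetOne} = 40 / (5/6) = 48.

48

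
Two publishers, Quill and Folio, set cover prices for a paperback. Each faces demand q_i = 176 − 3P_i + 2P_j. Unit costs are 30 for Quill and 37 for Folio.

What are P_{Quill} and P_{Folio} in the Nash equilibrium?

Quill's profit: π = (P_{Quill} − 30)(176 − 3P_{Quill} + 2P_{Folio}).
∂π/∂P_{Quill} = 266 − 6P_{Quill} + 2P_{Folio} = 0 ⇒ P_{Quill} = 133/3 + (1/3)P_{Folio}.
Similarly P_{Folio} = 287/6 + (1/3)P_{Quill}.
Solving the two reaction functions simultaneously: (1 − (1/3)(1/3))P_{Quill} = 133/3 + (1/3)·(287/6), so (8/9)P_{Quill} = 1085/18 and P_{Quill} = 67.8125.
Then P_{Folio} = 287/6 + (1/3)·67.8125 = 70.4375.

67.8125, 70.4375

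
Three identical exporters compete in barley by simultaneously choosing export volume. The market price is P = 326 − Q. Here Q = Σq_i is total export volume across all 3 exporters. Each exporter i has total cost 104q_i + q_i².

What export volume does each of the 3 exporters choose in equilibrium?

A representative exporter's profit is π_i = q_i(326 − Q) − 104q_i − q_i², with Q = q_i + Σ_{j≠i} q_j.
First-order condition: 222 − 4q_i − Σ_{j≠i} q_j = 0.
Imposing symmetry (q_j = q for all j) turns Σ_{j≠i} q_j into 2q, so 222 = 6q and q = 37.

37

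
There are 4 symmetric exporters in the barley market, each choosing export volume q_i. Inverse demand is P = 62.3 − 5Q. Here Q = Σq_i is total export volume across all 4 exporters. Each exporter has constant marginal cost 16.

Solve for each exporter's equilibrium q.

1.852

A representative exporter's profit is π_i = q_i(62.3 − 5Q) − 16q_i, with Q = q_i + Σ_{j≠i} q_j.
First-order condition: 46.3 − 10q_i − 5Σ_{j≠i} q_j = 0.
In a symmetric equilibrium every exporter chooses the same q, so Σ_{j≠i} q_j = 3q. The condition becomes 46.3 − 25q = 0, giving q = 46.3/25 = 1.852.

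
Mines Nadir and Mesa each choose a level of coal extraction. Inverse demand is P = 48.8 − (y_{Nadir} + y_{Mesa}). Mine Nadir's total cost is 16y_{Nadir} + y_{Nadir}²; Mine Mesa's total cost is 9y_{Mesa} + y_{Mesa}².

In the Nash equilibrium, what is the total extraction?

14.52

Mine Nadir's profit: π = y_{Nadir}(48.8 − (y_{Nadir} + y_{Mesa})) − 16y_{Nadir} − y_{Nadir}².
∂π/∂y_{Nadir} = 32.8 − 4y_{Nadir} − y_{Mesa} = 0, so y_{Nadir} = 8.2 − 0.25y_{Mesa}.
By the same steps for Mesa: y_{Mesa} = 9.95 − 0.25y_{Nadir}.
Plugging y_{Mesa} into Nadir's best response: y_{Nadir} = 8.2 − 0.25(9.95 − 0.25y_{Nadir}) ⇒ 0.9375y_{Nadir} = 5.7125, so y_{Nadir} = 457/75.
Then y_{Mesa} = 9.95 − 0.25·(457/75) = 632/75.
Total extraction: 457/75 + 632/75 = 14.52.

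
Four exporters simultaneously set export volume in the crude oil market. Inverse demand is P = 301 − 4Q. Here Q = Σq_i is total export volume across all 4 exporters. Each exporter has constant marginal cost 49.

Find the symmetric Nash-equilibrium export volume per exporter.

12.6

A representative exporter's profit is π_i = q_i(301 − 4Q) − 49q_i, with Q = q_i + Σ_{j≠i} q_j.
First-order condition: 252 − 8q_i − 4Σ_{j≠i} q_j = 0.
With identical exporters, set every q_j = q: then 252 − 8q − 12q = 0, i.e. q = 252/20 = 12.6.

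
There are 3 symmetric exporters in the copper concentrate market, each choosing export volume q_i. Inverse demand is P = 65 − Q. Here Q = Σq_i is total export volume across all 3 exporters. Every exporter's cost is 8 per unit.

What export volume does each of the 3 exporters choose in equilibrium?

14.25

A representative exporter's profit is π_i = q_i(65 − Q) − 8q_i, with Q = q_i + Σ_{j≠i} q_j.
First-order condition: 57 − 2q_i − Σ_{j≠i} q_j = 0.
In a symmetric equilibrium every exporter chooses the same q, so Σ_{j≠i} q_j = 2q. The condition becomes 57 − 4q = 0, giving q = 57/4 = 14.25.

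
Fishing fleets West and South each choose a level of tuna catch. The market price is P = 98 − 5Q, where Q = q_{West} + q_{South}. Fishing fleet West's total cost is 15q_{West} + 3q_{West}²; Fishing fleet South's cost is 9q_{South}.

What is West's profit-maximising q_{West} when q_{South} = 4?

Fishing fleet West's profit: π = q_{West}(98 − 5(q_{West} + q_{South})) − 15q_{West} − 3q_{West}².
∂π/∂q_{West} = 83 − 16q_{West} − 5q_{South} = 0, so q_{West} = 5.1875 − 0.3125q_{South}.
At q_{South} = 4: q_{West} = 5.1875 − 0.3125·4 = 3.9375.

3.9375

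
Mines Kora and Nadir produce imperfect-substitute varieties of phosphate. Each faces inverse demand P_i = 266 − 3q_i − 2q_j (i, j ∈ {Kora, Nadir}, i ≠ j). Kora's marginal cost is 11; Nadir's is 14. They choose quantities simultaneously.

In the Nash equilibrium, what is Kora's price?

107.1875

Mine Kora's profit: π = q_{Kora}(266 − 3q_{Kora} − 2q_{Nadir}) − 11q_{Kora}.
∂π/∂q_{Kora} = 255 − 6q_{Kora} − 2q_{Nadir} = 0 ⇒ q_{Kora} = 42.5 − (1/3)q_{Nadir}.
Similarly q_{Nadir} = 42 − (1/3)q_{Kora}.
Substituting the second reaction function into the first: q_{Kora} = 42.5 − (1/3)(42 − (1/3)q_{Kora}), which gives (8/9)q_{Kora} = 28.5 ⇒ q_{Kora} = 32.0625.
Then q_{Nadir} = 42 − (1/3)·32.0625 = 31.3125.
P_{Kora} = 266 − 3·32.0625 − 2·31.3125 = 107.1875.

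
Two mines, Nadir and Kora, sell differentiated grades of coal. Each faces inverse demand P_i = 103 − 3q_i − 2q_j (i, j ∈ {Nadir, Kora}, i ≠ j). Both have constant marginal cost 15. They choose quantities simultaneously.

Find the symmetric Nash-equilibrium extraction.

11

Mine Nadir's profit: π = q_{Nadir}(103 − 3q_{Nadir} − 2q_{Kora}) − 15q_{Nadir}.
∂π/∂q_{Nadir} = 88 − 6q_{Nadir} − 2q_{Kora} = 0 ⇒ q_{Nadir} = 44/3 − (1/3)q_{Kora}.
Setting q_{Nadir} = q_{Kora} in the reaction function: q_{Nadir} = 44/3 − (1/3)q_{Nadir}, so q_{Nadir} = (44/3) / (4/3) = 11.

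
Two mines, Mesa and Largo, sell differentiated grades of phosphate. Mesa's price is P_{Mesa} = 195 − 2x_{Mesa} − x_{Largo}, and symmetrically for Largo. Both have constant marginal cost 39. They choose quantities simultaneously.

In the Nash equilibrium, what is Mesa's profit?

Mine Mesa's profit: π = x_{Mesa}(195 − 2x_{Mesa} − x_{Largo}) − 39x_{Mesa}.
∂π/∂x_{Mesa} = 156 − 4x_{Mesa} − x_{Largo} = 0 ⇒ x_{Mesa} = 39 − 0.25x_{Largo}.
By symmetry x_{Largo} = x_{Mesa}; substituting into the reaction function, 1.25x_{Mesa} = 39 and x_{Mesa} = 31.2.
P_{Mesa} = 195 − 2·31.2 − 31.2 = 101.4.
Profit = (101.4 − 39)·31.2 = 1946.88.

1946.88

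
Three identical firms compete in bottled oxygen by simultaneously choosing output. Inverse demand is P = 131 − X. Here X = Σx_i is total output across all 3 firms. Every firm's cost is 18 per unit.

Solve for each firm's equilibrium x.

A representative firm's profit is π_i = x_i(131 − X) − 18x_i, with X = x_i + Σ_{j≠i} x_j.
First-order condition: 113 − 2x_i − Σ_{j≠i} x_j = 0.
In a symmetric equilibrium every firm chooses the same x, so Σ_{j≠i} x_j = 2x. The condition becomes 113 − 4x = 0, giving x = 113/4 = 28.25.

28.25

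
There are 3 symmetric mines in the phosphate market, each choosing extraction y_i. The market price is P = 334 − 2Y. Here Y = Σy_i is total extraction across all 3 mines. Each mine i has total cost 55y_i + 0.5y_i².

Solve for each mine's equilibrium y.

A representative mine's profit is π_i = y_i(334 − 2Y) − 55y_i − 0.5y_i², with Y = y_i + Σ_{j≠i} y_j.
First-order condition: 279 − 5y_i − 2Σ_{j≠i} y_j = 0.
In a symmetric equilibrium every mine chooses the same y, so Σ_{j≠i} y_j = 2y. The condition becomes 279 − 9y = 0, giving y = 279/9 = 31.

31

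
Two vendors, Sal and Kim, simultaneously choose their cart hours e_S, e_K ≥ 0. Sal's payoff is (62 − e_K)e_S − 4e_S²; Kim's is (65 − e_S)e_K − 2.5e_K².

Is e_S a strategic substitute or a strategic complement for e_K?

Expanding Sal's payoff: 62e_S − e_Ke_S − 4e_S².
∂π/∂e_S = 62 − e_K − 8e_S = 0, so e_S = 7.75 − 0.125e_K.
The best-response slope de_S/de_K = −0.125 < 0: the reaction function is downward-sloping, so the choices are strategic substitutes.

strategic substitutes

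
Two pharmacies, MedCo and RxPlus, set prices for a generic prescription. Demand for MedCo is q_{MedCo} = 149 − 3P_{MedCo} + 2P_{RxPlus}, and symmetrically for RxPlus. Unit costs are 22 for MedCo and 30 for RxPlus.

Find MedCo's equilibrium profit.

MedCo's profit: π = (P_{MedCo} − 22)(149 − 3P_{MedCo} + 2P_{RxPlus}).
∂π/∂P_{MedCo} = 215 − 6P_{MedCo} + 2P_{RxPlus} = 0 ⇒ P_{MedCo} = 215/6 + (1/3)P_{RxPlus}.
Similarly P_{RxPlus} = 239/6 + (1/3)P_{MedCo}.
Plugging P_{RxPlus} into MedCo's best response: P_{MedCo} = 215/6 + (1/3)(239/6 + (1/3)P_{MedCo}) ⇒ (8/9)P_{MedCo} = 442/9, so P_{MedCo} = 55.25.
Then P_{RxPlus} = 239/6 + (1/3)·55.25 = 58.25.
q_{MedCo} = 149 − 3·55.25 + 2·58.25 = 99.75.
Profit = (55.25 − 22)·99.75 = 3316.6875.

3316.6875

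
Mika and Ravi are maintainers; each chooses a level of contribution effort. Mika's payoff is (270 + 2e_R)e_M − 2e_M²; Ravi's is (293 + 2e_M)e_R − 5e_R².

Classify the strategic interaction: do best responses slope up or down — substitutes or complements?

strategic complements

Expanding Mika's payoff: 270e_M + 2e_Re_M − 2e_M².
∂π/∂e_M = 270 + 2e_R − 4e_M = 0, so e_M = 67.5 + 0.5e_R.
The best-response slope de_M/de_R = 0.5 > 0: the reaction function is upward-sloping, so the choices are strategic complements.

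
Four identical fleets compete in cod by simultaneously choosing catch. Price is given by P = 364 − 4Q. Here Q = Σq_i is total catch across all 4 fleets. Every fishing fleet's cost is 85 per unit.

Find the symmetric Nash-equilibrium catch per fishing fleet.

13.95

A representative fishing fleet's profit is π_i = q_i(364 − 4Q) − 85q_i, with Q = q_i + Σ_{j≠i} q_j.
First-order condition: 279 − 8q_i − 4Σ_{j≠i} q_j = 0.
In a symmetric equilibrium every fishing fleet chooses the same q, so Σ_{j≠i} q_j = 3q. The condition becomes 279 − 20q = 0, giving q = 279/20 = 13.95.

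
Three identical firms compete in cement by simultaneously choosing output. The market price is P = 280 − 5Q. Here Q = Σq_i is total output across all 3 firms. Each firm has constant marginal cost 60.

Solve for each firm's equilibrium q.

11

A representative firm's profit is π_i = q_i(280 − 5Q) − 60q_i, with Q = q_i + Σ_{j≠i} q_j.
First-order condition: 220 − 10q_i − 5Σ_{j≠i} q_j = 0.
Imposing symmetry (q_j = q for all j) turns Σ_{j≠i} q_j into 2q, so 220 = 20q and q = 11.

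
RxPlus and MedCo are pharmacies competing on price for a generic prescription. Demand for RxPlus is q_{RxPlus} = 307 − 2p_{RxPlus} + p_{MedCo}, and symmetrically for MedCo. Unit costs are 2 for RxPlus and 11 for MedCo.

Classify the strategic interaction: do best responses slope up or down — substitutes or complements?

strategic complements

RxPlus's profit: π = (p_{RxPlus} − 2)(307 − 2p_{RxPlus} + p_{MedCo}).
∂π/∂p_{RxPlus} = 311 − 4p_{RxPlus} + p_{MedCo} = 0 ⇒ p_{RxPlus} = 77.75 + 0.25p_{MedCo}.
The best-response slope dp_{RxPlus}/dp_{MedCo} = 0.25 > 0: the reaction function is upward-sloping, so the choices are strategic complements.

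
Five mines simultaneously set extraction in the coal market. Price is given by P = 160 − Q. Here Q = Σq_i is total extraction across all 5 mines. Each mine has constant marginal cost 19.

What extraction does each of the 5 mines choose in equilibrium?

A representative mine's profit is π_i = q_i(160 − Q) − 19q_i, with Q = q_i + Σ_{j≠i} q_j.
First-order condition: 141 − 2q_i − Σ_{j≠i} q_j = 0.
In a symmetric equilibrium every mine chooses the same q, so Σ_{j≠i} q_j = 4q. The condition becomes 141 − 6q = 0, giving q = 141/6 = 23.5.

23.5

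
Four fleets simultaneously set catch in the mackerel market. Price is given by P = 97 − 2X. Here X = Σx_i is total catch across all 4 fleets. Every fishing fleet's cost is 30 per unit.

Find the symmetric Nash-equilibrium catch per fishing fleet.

A representative fishing fleet's profit is π_i = x_i(97 − 2X) − 30x_i, with X = x_i + Σ_{j≠i} x_j.
First-order condition: 67 − 4x_i − 2Σ_{j≠i} x_j = 0.
Imposing symmetry (x_j = x for all j) turns Σ_{j≠i} x_j into 3x, so 67 = 10x and x = 6.7.

6.7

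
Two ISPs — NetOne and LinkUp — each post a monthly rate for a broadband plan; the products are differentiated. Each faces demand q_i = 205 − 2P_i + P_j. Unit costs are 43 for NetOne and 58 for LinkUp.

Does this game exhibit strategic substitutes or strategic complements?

strategic complements

NetOne's profit: π = (P_{NetOne} − 43)(205 − 2P_{NetOne} + P_{LinkUp}).
∂π/∂P_{NetOne} = 291 − 4P_{NetOne} + P_{LinkUp} = 0 ⇒ P_{NetOne} = 72.75 + 0.25P_{LinkUp}.
The best-response slope dP_{NetOne}/dP_{LinkUp} = 0.25 > 0: the reaction function is upward-sloping, so the choices are strategic complements.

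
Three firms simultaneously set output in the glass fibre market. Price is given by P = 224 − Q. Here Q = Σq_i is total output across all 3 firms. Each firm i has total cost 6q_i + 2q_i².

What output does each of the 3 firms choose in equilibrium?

27.25

A representative firm's profit is π_i = q_i(224 − Q) − 6q_i − 2q_i², with Q = q_i + Σ_{j≠i} q_j.
First-order condition: 218 − 6q_i − Σ_{j≠i} q_j = 0.
With identical firms, set every q_j = q: then 218 − 6q − 2q = 0, i.e. q = 218/8 = 27.25.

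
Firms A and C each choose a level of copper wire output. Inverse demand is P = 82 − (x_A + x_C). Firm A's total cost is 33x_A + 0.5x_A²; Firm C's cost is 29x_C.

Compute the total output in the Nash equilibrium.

Firm A's profit: π = x_A(82 − (x_A + x_C)) − 33x_A − 0.5x_A².
∂π/∂x_A = 49 − 3x_A − x_C = 0, so x_A = 49/3 − (1/3)x_C.
For C: ∂π/∂x_C = 53 − 2x_C − x_A = 0 ⇒ x_C = 26.5 − 0.5x_A.
Substituting the second reaction function into the first: x_A = 49/3 − (1/3)(26.5 − 0.5x_A), which gives (5/6)x_A = 7.5 ⇒ x_A = 9.
Then x_C = 26.5 − 0.5·9 = 22.
Total output: 9 + 22 = 31.

31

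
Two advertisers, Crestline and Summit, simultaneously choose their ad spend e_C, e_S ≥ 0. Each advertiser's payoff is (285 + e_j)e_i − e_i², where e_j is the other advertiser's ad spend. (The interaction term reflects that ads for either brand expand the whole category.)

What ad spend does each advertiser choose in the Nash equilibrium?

Crestline's payoff is (285 + e_S)e_C − e_C².
∂π/∂e_C = 285 + e_S − 2e_C = 0, so e_C = 142.5 + 0.5e_S.
The game is symmetric, so in equilibrium e_S = e_C: the reaction function gives 0.5e_C = 142.5, hence e_C = 285.

285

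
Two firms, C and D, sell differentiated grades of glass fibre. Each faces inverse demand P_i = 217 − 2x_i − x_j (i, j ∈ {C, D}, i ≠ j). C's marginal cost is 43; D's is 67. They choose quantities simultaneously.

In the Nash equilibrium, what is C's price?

115.8

Firm C's profit: π = x_C(217 − 2x_C − x_D) − 43x_C.
∂π/∂x_C = 174 − 4x_C − x_D = 0 ⇒ x_C = 43.5 − 0.25x_D.
Similarly x_D = 37.5 − 0.25x_C.
Plugging x_D into C's best response: x_C = 43.5 − 0.25(37.5 − 0.25x_C) ⇒ 0.9375x_C = 34.125, so x_C = 36.4.
Then x_D = 37.5 − 0.25·36.4 = 28.4.
P_C = 217 − 2·36.4 − 28.4 = 115.8.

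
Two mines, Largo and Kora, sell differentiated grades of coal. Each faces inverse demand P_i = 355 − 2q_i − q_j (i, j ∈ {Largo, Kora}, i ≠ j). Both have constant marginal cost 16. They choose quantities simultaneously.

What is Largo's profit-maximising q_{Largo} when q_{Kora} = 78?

Mine Largo's profit: π = q_{Largo}(355 − 2q_{Largo} − q_{Kora}) − 16q_{Largo}.
∂π/∂q_{Largo} = 339 − 4q_{Largo} − q_{Kora} = 0 ⇒ q_{Largo} = 84.75 − 0.25q_{Kora}.
At q_{Kora} = 78: q_{Largo} = 84.75 − 0.25·78 = 65.25.

65.25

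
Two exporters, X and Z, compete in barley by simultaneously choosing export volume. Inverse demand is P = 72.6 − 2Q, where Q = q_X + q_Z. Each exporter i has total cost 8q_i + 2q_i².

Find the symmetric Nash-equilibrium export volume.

6.46

Exporter X's profit: π = q_X(72.6 − 2(q_X + q_Z)) − 8q_X − 2q_X².
∂π/∂q_X = 64.6 − 8q_X − 2q_Z = 0, so q_X = 8.075 − 0.25q_Z.
Setting q_X = q_Z in the reaction function: q_X = 8.075 − 0.25q_X, so q_X = 8.075 / 1.25 = 6.46.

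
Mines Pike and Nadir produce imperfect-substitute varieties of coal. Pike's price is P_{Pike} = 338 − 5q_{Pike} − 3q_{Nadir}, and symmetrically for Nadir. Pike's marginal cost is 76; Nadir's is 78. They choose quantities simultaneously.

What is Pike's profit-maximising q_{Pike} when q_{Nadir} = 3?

25.3

Mine Pike's profit: π = q_{Pike}(338 − 5q_{Pike} − 3q_{Nadir}) − 76q_{Pike}.
∂π/∂q_{Pike} = 262 − 10q_{Pike} − 3q_{Nadir} = 0 ⇒ q_{Pike} = 26.2 − 0.3q_{Nadir}.
At q_{Nadir} = 3: q_{Pike} = 26.2 − 0.3·3 = 25.3.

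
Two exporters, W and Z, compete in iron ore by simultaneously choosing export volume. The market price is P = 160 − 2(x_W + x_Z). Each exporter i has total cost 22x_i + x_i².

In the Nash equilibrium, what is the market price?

91

Exporter W's profit: π = x_W(160 − 2(x_W + x_Z)) − 22x_W − x_W².
∂π/∂x_W = 138 − 6x_W − 2x_Z = 0, so x_W = 23 − (1/3)x_Z.
By symmetry x_Z = x_W; substituting into the reaction function, (4/3)x_W = 23 and x_W = 17.25.
Equilibrium price: P = 160 − 2·34.5 = 91.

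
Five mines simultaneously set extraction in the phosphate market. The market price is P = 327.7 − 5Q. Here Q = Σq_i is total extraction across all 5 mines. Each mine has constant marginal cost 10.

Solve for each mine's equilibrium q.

10.59

A representative mine's profit is π_i = q_i(327.7 − 5Q) − 10q_i, with Q = q_i + Σ_{j≠i} q_j.
First-order condition: 317.7 − 10q_i − 5Σ_{j≠i} q_j = 0.
In a symmetric equilibrium every mine chooses the same q, so Σ_{j≠i} q_j = 4q. The condition becomes 317.7 − 30q = 0, giving q = 317.7/30 = 10.59.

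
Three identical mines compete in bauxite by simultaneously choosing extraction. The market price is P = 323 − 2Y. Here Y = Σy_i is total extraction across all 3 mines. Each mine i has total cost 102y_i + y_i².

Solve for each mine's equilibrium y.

A representative mine's profit is π_i = y_i(323 − 2Y) − 102y_i − y_i², with Y = y_i + Σ_{j≠i} y_j.
First-order condition: 221 − 6y_i − 2Σ_{j≠i} y_j = 0.
In a symmetric equilibrium every mine chooses the same y, so Σ_{j≠i} y_j = 2y. The condition becomes 221 − 10y = 0, giving y = 221/10 = 22.1.

22.1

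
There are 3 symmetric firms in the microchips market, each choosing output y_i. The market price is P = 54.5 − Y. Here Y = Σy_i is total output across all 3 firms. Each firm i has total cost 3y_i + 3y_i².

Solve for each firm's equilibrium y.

5.15

A representative firm's profit is π_i = y_i(54.5 − Y) − 3y_i − 3y_i², with Y = y_i + Σ_{j≠i} y_j.
First-order condition: 51.5 − 8y_i − Σ_{j≠i} y_j = 0.
In a symmetric equilibrium every firm chooses the same y, so Σ_{j≠i} y_j = 2y. The condition becomes 51.5 − 10y = 0, giving y = 51.5/10 = 5.15.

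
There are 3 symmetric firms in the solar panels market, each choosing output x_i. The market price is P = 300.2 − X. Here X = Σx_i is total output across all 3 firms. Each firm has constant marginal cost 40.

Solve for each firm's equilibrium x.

65.05

A representative firm's profit is π_i = x_i(300.2 − X) − 40x_i, with X = x_i + Σ_{j≠i} x_j.
First-order condition: 260.2 − 2x_i − Σ_{j≠i} x_j = 0.
In a symmetric equilibrium every firm chooses the same x, so Σ_{j≠i} x_j = 2x. The condition becomes 260.2 − 4x = 0, giving x = 260.2/4 = 65.05.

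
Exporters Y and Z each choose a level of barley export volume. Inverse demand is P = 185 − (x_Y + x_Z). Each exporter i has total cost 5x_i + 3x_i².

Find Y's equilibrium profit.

Exporter Y's profit: π = x_Y(185 − (x_Y + x_Z)) − 5x_Y − 3x_Y².
∂π/∂x_Y = 180 − 8x_Y − x_Z = 0, so x_Y = 22.5 − 0.125x_Z.
Setting x_Y = x_Z in the reaction function: x_Y = 22.5 − 0.125x_Y, so x_Y = 22.5 / 1.125 = 20.
Price P = 185 − 40 = 145.
Y's profit: (145 − 5)·20 − 3(20)² = 1600.

1600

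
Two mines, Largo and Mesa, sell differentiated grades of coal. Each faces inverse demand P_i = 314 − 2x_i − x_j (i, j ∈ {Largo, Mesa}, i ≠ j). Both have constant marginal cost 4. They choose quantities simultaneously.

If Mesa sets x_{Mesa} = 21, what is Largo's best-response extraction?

72.25

Mine Largo's profit: π = x_{Largo}(314 − 2x_{Largo} − x_{Mesa}) − 4x_{Largo}.
∂π/∂x_{Largo} = 310 − 4x_{Largo} − x_{Mesa} = 0 ⇒ x_{Largo} = 77.5 − 0.25x_{Mesa}.
At x_{Mesa} = 21: x_{Largo} = 77.5 − 0.25·21 = 72.25.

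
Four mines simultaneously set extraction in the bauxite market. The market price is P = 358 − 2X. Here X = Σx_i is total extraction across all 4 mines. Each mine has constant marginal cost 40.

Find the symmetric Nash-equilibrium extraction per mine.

A representative mine's profit is π_i = x_i(358 − 2X) − 40x_i, with X = x_i + Σ_{j≠i} x_j.
First-order condition: 318 − 4x_i − 2Σ_{j≠i} x_j = 0.
Imposing symmetry (x_j = x for all j) turns Σ_{j≠i} x_j into 3x, so 318 = 10x and x = 31.8.

31.8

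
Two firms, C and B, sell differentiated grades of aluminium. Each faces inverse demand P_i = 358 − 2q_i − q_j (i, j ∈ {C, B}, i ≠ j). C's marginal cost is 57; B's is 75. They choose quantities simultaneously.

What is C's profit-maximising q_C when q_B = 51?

62.5

Firm C's profit: π = q_C(358 − 2q_C − q_B) − 57q_C.
∂π/∂q_C = 301 − 4q_C − q_B = 0 ⇒ q_C = 75.25 − 0.25q_B.
At q_B = 51: q_C = 75.25 − 0.25·51 = 62.5.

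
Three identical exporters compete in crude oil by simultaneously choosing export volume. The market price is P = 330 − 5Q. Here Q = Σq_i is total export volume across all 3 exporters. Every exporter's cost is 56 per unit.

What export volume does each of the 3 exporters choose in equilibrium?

13.7

A representative exporter's profit is π_i = q_i(330 − 5Q) − 56q_i, with Q = q_i + Σ_{j≠i} q_j.
First-order condition: 274 − 10q_i − 5Σ_{j≠i} q_j = 0.
Imposing symmetry (q_j = q for all j) turns Σ_{j≠i} q_j into 2q, so 274 = 20q and q = 13.7.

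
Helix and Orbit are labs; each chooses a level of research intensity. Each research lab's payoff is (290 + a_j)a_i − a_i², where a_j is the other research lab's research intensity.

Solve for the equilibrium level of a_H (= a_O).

Helix's payoff is (290 + a_O)a_H − a_H².
∂π/∂a_H = 290 + a_O − 2a_H = 0, so a_H = 145 + 0.5a_O.
Setting a_H = a_O in the reaction function: a_H = 145 + 0.5a_H, so a_H = 145 / 0.5 = 290.

290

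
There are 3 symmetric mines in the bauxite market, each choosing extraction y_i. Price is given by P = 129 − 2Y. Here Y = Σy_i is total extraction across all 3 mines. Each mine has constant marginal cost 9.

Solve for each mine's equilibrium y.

15

A representative mine's profit is π_i = y_i(129 − 2Y) − 9y_i, with Y = y_i + Σ_{j≠i} y_j.
First-order condition: 120 − 4y_i − 2Σ_{j≠i} y_j = 0.
Imposing symmetry (y_j = y for all j) turns Σ_{j≠i} y_j into 2y, so 120 = 8y and y = 15.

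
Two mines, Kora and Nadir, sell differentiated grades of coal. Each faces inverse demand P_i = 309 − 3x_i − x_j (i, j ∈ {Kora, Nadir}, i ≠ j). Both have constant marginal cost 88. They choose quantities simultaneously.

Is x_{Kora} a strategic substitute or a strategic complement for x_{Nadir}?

Mine Kora's profit: π = x_{Kora}(309 − 3x_{Kora} − x_{Nadir}) − 88x_{Kora}.
∂π/∂x_{Kora} = 221 − 6x_{Kora} − x_{Nadir} = 0 ⇒ x_{Kora} = 221/6 − (1/6)x_{Nadir}.
The best-response slope dx_{Kora}/dx_{Nadir} = −1/6 < 0: the reaction function is downward-sloping, so the choices are strategic substitutes.

strategic substitutes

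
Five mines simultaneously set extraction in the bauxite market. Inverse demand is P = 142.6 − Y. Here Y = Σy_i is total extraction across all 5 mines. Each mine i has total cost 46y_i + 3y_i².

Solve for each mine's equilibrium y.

A representative mine's profit is π_i = y_i(142.6 − Y) − 46y_i − 3y_i², with Y = y_i + Σ_{j≠i} y_j.
First-order condition: 96.6 − 8y_i − Σ_{j≠i} y_j = 0.
In a symmetric equilibrium every mine chooses the same y, so Σ_{j≠i} y_j = 4y. The condition becomes 96.6 − 12y = 0, giving y = 96.6/12 = 8.05.

8.05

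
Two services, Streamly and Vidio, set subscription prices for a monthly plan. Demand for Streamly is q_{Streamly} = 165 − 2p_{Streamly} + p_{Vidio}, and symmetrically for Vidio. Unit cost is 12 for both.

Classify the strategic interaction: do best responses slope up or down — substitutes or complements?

Streamly's profit: π = (p_{Streamly} − 12)(165 − 2p_{Streamly} + p_{Vidio}).
∂π/∂p_{Streamly} = 189 − 4p_{Streamly} + p_{Vidio} = 0 ⇒ p_{Streamly} = 47.25 + 0.25p_{Vidio}.
The best-response slope dp_{Streamly}/dp_{Vidio} = 0.25 > 0: the reaction function is upward-sloping, so the choices are strategic complements.

strategic complements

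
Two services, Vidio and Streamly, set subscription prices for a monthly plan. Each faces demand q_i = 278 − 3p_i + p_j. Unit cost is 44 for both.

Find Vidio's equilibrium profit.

4332

Vidio's profit: π = (p_{Vidio} − 44)(278 − 3p_{Vidio} + p_{Streamly}).
∂π/∂p_{Vidio} = 410 − 6p_{Vidio} + p_{Streamly} = 0 ⇒ p_{Vidio} = 205/3 + (1/6)p_{Streamly}.
The game is symmetric, so in equilibrium p_{Streamly} = p_{Vidio}: the reaction function gives (5/6)p_{Vidio} = 205/3, hence p_{Vidio} = 82.
q_{Vidio} = 278 − 3·82 + 82 = 114.
Profit = (82 − 44)·114 = 4332.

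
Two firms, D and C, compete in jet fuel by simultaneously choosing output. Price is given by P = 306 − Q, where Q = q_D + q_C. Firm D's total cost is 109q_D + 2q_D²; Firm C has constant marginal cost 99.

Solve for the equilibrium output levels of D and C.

17, 95

Firm D's profit: π = q_D(306 − (q_D + q_C)) − 109q_D − 2q_D².
∂π/∂q_D = 197 − 6q_D − q_C = 0, so q_D = 197/6 − (1/6)q_C.
For C: ∂π/∂q_C = 207 − 2q_C − q_D = 0 ⇒ q_C = 103.5 − 0.5q_D.
Plugging q_C into D's best response: q_D = 197/6 − (1/6)(103.5 − 0.5q_D) ⇒ (11/12)q_D = 187/12, so q_D = 17.
Then q_C = 103.5 − 0.5·17 = 95.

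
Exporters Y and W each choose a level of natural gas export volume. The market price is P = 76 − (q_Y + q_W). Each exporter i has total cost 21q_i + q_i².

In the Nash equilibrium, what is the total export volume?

Exporter Y's profit: π = q_Y(76 − (q_Y + q_W)) − 21q_Y − q_Y².
∂π/∂q_Y = 55 − 4q_Y − q_W = 0, so q_Y = 13.75 − 0.25q_W.
Setting q_Y = q_W in the reaction function: q_Y = 13.75 − 0.25q_Y, so q_Y = 13.75 / 1.25 = 11.
Total export volume: 11 + 11 = 22.

22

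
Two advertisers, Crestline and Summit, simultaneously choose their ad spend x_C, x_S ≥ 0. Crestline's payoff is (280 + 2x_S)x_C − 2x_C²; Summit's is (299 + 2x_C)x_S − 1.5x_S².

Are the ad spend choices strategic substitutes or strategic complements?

Expanding Crestline's payoff: 280x_C + 2x_Sx_C − 2x_C².
∂π/∂x_C = 280 + 2x_S − 4x_C = 0, so x_C = 70 + 0.5x_S.
The best-response slope dx_C/dx_S = 0.5 > 0: the reaction function is upward-sloping, so the choices are strategic complements.

strategic complements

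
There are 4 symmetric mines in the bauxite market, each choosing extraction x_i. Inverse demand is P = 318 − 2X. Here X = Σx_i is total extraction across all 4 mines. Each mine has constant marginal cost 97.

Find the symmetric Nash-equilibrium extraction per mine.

22.1

A representative mine's profit is π_i = x_i(318 − 2X) − 97x_i, with X = x_i + Σ_{j≠i} x_j.
First-order condition: 221 − 4x_i − 2Σ_{j≠i} x_j = 0.
With identical mines, set every x_j = x: then 221 − 4x − 6x = 0, i.e. x = 221/10 = 22.1.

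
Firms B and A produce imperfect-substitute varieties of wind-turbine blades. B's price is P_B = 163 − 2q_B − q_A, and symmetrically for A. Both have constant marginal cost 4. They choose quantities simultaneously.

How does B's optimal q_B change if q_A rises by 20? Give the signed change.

Firm B's profit: π = q_B(163 − 2q_B − q_A) − 4q_B.
∂π/∂q_B = 159 − 4q_B − q_A = 0 ⇒ q_B = 39.75 − 0.25q_A.
The reaction-function slope is −0.25, so a 20-unit rise in q_A moves q_B by −0.25 × 20 = −5. B's best response falls — the actions are strategic substitutes.

-5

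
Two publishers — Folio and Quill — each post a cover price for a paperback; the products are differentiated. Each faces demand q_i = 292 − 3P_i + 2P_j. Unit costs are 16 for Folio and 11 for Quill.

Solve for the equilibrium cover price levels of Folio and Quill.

84.0625, 82.1875

Folio's profit: π = (P_{Folio} − 16)(292 − 3P_{Folio} + 2P_{Quill}).
∂π/∂P_{Folio} = 340 − 6P_{Folio} + 2P_{Quill} = 0 ⇒ P_{Folio} = 170/3 + (1/3)P_{Quill}.
Similarly P_{Quill} = 325/6 + (1/3)P_{Folio}.
Solving the two reaction functions simultaneously: (1 − (1/3)(1/3))P_{Folio} = 170/3 + (1/3)·(325/6), so (8/9)P_{Folio} = 1345/18 and P_{Folio} = 84.0625.
Then P_{Quill} = 325/6 + (1/3)·84.0625 = 82.1875.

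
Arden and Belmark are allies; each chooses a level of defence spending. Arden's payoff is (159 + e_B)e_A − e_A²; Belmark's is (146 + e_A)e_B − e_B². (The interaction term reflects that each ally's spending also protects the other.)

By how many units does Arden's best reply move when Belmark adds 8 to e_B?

4

Expanding Arden's payoff: 159e_A + e_Be_A − e_A².
∂π/∂e_A = 159 + e_B − 2e_A = 0, so e_A = 79.5 + 0.5e_B.
The reaction-function slope is 0.5, so an 8-unit rise in e_B moves e_A by 0.5 × 8 = 4. Arden's best response rises — the actions are strategic complements.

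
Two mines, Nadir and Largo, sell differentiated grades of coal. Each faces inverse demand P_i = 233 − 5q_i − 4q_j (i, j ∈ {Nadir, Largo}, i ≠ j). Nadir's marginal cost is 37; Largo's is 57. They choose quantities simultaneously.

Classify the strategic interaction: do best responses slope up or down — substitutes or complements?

strategic substitutes

Mine Nadir's profit: π = q_{Nadir}(233 − 5q_{Nadir} − 4q_{Largo}) − 37q_{Nadir}.
∂π/∂q_{Nadir} = 196 − 10q_{Nadir} − 4q_{Largo} = 0 ⇒ q_{Nadir} = 19.6 − 0.4q_{Largo}.
The best-response slope dq_{Nadir}/dq_{Largo} = −0.4 < 0: the reaction function is downward-sloping, so the choices are strategic substitutes.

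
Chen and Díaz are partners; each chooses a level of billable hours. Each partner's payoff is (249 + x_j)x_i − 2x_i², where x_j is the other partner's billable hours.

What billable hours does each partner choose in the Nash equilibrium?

83

Chen's payoff is (249 + x_D)x_C − 2x_C².
∂π/∂x_C = 249 + x_D − 4x_C = 0, so x_C = 62.25 + 0.25x_D.
The game is symmetric, so in equilibrium x_D = x_C: the reaction function gives 0.75x_C = 62.25, hence x_C = 83.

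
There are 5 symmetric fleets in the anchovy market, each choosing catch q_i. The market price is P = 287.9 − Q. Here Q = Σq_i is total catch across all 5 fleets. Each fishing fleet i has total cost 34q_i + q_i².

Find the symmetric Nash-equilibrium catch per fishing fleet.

A representative fishing fleet's profit is π_i = q_i(287.9 − Q) − 34q_i − q_i², with Q = q_i + Σ_{j≠i} q_j.
First-order condition: 253.9 − 4q_i − Σ_{j≠i} q_j = 0.
Imposing symmetry (q_j = q for all j) turns Σ_{j≠i} q_j into 4q, so 253.9 = 8q and q = 31.7375.

31.7375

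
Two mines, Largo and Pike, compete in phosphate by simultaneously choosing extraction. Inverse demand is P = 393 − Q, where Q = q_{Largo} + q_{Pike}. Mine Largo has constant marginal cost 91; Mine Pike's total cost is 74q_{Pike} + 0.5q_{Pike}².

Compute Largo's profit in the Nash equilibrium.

13782.76

Mine Largo's profit: π = q_{Largo}(393 − (q_{Largo} + q_{Pike})) − 91q_{Largo}.
∂π/∂q_{Largo} = 302 − 2q_{Largo} − q_{Pike} = 0, so q_{Largo} = 151 − 0.5q_{Pike}.
For Pike: ∂π/∂q_{Pike} = 319 − 3q_{Pike} − q_{Largo} = 0 ⇒ q_{Pike} = 319/3 − (1/3)q_{Largo}.
Substituting the second reaction function into the first: q_{Largo} = 151 − 0.5(319/3 − (1/3)q_{Largo}), which gives (5/6)q_{Largo} = 587/6 ⇒ q_{Largo} = 117.4.
Then q_{Pike} = 319/3 − (1/3)·117.4 = 67.2.
Price P = 393 − 184.6 = 208.4.
Largo's profit: (208.4 − 91)·117.4 = 13782.76.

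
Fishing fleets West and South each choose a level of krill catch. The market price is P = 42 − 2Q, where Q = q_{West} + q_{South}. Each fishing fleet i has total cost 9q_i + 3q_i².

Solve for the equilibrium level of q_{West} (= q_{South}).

2.75

Fishing fleet West's profit: π = q_{West}(42 − 2(q_{West} + q_{South})) − 9q_{West} − 3q_{West}².
∂π/∂q_{West} = 33 − 10q_{West} − 2q_{South} = 0, so q_{West} = 3.3 − 0.2q_{South}.
The game is symmetric, so in equilibrium q_{South} = q_{West}: the reaction function gives 1.2q_{West} = 3.3, hence q_{West} = 2.75.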